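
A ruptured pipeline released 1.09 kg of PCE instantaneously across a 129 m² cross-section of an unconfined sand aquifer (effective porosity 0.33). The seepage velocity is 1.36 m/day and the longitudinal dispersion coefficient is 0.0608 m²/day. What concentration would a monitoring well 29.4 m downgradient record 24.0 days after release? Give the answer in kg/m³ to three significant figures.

For an instantaneous plane source, C(x,t) = M/(n_e·A·√(4πDt)) · exp(−(x−vt)²/(4Dt)), with n_e·A the pore (flow) area.
Plume center vt = 1.36 × 24.0 = 32.64 m, so the well at 29.4 m is 3.24 m upgradient of the peak.
√(4πDt) = 4.282 m, giving peak height M/(n_e·A·√(4πDt)) = 1.09/(0.33 × 129 × 4.282) = 0.005980 kg/m³.
(x−vt)²/(4Dt) = (-3.24)²/(4 × 0.0608 × 24.0) = 1.799; exp(−1.799) = 0.1655.
C = 0.005980 × 0.1655 = 0.000990 kg/m³.

0.000990 kg/m³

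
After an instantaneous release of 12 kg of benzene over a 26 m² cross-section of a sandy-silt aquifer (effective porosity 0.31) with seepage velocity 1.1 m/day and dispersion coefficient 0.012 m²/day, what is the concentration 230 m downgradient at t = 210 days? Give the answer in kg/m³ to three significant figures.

For an instantaneous plane source, C(x,t) = M/(n_e·A·√(4πDt)) · exp(−(x−vt)²/(4Dt)), with n_e·A the pore (flow) area.
Plume center vt = 1.1 × 210 = 231 m, so the well at 230 m is 1 m upgradient of the peak.
√(4πDt) = 5.627 m, giving peak height M/(n_e·A·√(4πDt)) = 12/(0.31 × 26 × 5.627) = 0.2646 kg/m³.
(x−vt)²/(4Dt) = (-1)²/(4 × 0.012 × 210) = 0.09921; exp(−0.09921) = 0.9056.
C = 0.2646 × 0.9056 = 0.240 kg/m³.

0.240 kg/m³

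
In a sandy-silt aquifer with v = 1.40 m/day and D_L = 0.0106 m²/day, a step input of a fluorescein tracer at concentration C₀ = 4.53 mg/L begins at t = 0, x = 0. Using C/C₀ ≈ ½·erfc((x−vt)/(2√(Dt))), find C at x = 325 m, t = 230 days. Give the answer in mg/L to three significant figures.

0.395 mg/L

For a continuous step input, C/C₀ ≈ ½·erfc((x−vt)/(2√(Dt))).
vt = 1.40 × 230 = 322 m and 2√(Dt) = 2√(0.0106 × 230) = 3.123 m.
Argument (x−vt)/(2√(Dt)) = (325 − 322)/3.123 = 0.9606; ½·erfc(0.9606) = 0.08715.
C = 4.53 × 0.08715 = 0.395 mg/L.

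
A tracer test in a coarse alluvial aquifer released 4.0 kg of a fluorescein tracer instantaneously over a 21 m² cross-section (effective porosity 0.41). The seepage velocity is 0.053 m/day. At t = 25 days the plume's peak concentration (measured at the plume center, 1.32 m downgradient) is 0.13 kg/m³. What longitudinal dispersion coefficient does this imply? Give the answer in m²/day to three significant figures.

0.0407 m²/day

At the plume center C_max = M/(n_e·A·√(4πDt)), so D = M²/(4πt·(n_e·A·C_max)²).
n_e·A·C_max = 0.41 × 21 × 0.13 = 1.119 kg/m.
D = 4.0²/(4π × 25 × 1.119²) = 0.0407 m²/day.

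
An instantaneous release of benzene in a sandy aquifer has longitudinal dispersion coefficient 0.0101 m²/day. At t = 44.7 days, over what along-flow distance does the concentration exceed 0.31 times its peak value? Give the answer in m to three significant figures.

The plume is Gaussian with σ = √(2Dt) = √(2 × 0.0101 × 44.7) = 0.9502 m.
C/C_peak = exp(−Δx²/(2σ²)) = 0.31 ⇒ Δx = σ·√(−2 ln 0.31) = 0.9502 × 1.530 = 1.454 m.
Width = 2Δx = 2.91 m.

2.91 m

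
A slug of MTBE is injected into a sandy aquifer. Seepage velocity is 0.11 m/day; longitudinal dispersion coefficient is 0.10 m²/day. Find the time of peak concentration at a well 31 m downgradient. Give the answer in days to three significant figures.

For the 1D instantaneous-source solution, setting ∂C/∂t = 0 at fixed x gives v²t² + 2Dt − x² = 0, so t = (√(D² + v²x²) − D)/v².
√(D² + v²x²) = √(0.10² + 0.11² × 31²) = 3.411; v² = 0.0121.
t = (3.411 − 0.10)/0.0121 = 274 days (vs. the pure-advection estimate x/v = 282 d).

274 days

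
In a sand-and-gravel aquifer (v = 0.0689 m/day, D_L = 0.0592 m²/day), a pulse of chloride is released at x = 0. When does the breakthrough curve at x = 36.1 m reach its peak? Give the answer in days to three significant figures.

For the 1D instantaneous-source solution, setting ∂C/∂t = 0 at fixed x gives v²t² + 2Dt − x² = 0, so t = (√(D² + v²x²) − D)/v².
√(D² + v²x²) = √(0.0592² + 0.0689² × 36.1²) = 2.488; v² = 0.00474721.
t = (2.488 − 0.0592)/0.00474721 = 512 days (vs. the pure-advection estimate x/v = 524 d).

512 days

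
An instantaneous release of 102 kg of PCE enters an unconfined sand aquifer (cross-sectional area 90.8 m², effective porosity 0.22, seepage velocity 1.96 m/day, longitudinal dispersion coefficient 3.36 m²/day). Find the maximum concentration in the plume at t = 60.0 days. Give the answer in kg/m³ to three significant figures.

The peak of an instantaneous 1D plume sits at x = vt; there the Gaussian factor is 1 and C_max = M/(n_e·A·√(4πDt)), where n_e·A is the pore area the mass is dissolved in.
√(4πDt) = √(4π × 3.36 × 60.0) = 50.33 m, so C_max = 102/(0.22 × 90.8 × 50.33) = 0.101 kg/m³.

0.101 kg/m³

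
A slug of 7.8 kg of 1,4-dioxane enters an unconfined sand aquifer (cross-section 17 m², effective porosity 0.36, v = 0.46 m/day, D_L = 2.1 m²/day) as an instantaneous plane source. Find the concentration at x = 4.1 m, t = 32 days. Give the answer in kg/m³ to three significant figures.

0.0288 kg/m³

For an instantaneous plane source, C(x,t) = M/(n_e·A·√(4πDt)) · exp(−(x−vt)²/(4Dt)), with n_e·A the pore (flow) area.
Plume center vt = 0.46 × 32 = 14.72 m, so the well at 4.1 m is 10.62 m upgradient of the peak.
√(4πDt) = 29.06 m, giving peak height M/(n_e·A·√(4πDt)) = 7.8/(0.36 × 17 × 29.06) = 0.04386 kg/m³.
(x−vt)²/(4Dt) = (-10.62)²/(4 × 2.1 × 32) = 0.4196; exp(−0.4196) = 0.6573.
C = 0.04386 × 0.6573 = 0.0288 kg/m³.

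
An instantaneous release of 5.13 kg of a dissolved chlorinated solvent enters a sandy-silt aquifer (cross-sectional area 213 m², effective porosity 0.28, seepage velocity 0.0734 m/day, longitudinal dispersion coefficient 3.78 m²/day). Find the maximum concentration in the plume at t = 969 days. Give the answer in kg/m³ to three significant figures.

The peak of an instantaneous 1D plume sits at x = vt; there the Gaussian factor is 1 and C_max = M/(n_e·A·√(4πDt)), where n_e·A is the pore area the mass is dissolved in.
√(4πDt) = √(4π × 3.78 × 969) = 214.5 m, so C_max = 5.13/(0.28 × 213 × 214.5) = 0.000401 kg/m³.

0.000401 kg/m³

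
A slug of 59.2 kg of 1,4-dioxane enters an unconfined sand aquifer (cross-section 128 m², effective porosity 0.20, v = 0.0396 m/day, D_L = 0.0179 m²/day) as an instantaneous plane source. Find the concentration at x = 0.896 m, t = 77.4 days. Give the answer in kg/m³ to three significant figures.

For an instantaneous plane source, C(x,t) = M/(n_e·A·√(4πDt)) · exp(−(x−vt)²/(4Dt)), with n_e·A the pore (flow) area.
Plume center vt = 0.0396 × 77.4 = 3.06504 m, so the well at 0.896 m is 2.16904 m upgradient of the peak.
√(4πDt) = 4.173 m, giving peak height M/(n_e·A·√(4πDt)) = 59.2/(0.20 × 128 × 4.173) = 0.5542 kg/m³.
(x−vt)²/(4Dt) = (-2.16904)²/(4 × 0.0179 × 77.4) = 0.8489; exp(−0.8489) = 0.4279.
C = 0.5542 × 0.4279 = 0.237 kg/m³.

0.237 kg/m³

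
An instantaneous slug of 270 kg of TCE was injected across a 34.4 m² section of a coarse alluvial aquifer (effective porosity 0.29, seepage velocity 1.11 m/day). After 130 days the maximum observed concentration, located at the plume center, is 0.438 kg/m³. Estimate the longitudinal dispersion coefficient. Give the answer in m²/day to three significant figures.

2.34 m²/day

At the plume center C_max = M/(n_e·A·√(4πDt)), so D = M²/(4πt·(n_e·A·C_max)²).
n_e·A·C_max = 0.29 × 34.4 × 0.438 = 4.369 kg/m.
D = 270²/(4π × 130 × 4.369²) = 2.34 m²/day.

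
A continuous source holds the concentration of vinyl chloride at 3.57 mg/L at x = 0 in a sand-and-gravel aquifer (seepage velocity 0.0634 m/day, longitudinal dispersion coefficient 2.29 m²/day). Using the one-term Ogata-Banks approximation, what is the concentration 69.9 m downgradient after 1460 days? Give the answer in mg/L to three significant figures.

2.17 mg/L

For a continuous step input, C/C₀ ≈ ½·erfc((x−vt)/(2√(Dt))).
vt = 0.0634 × 1460 = 92.564 m and 2√(Dt) = 2√(2.29 × 1460) = 115.6 m.
Argument (x−vt)/(2√(Dt)) = (69.9 − 92.564)/115.6 = -0.1961; ½·erfc(-0.1961) = 0.6092.
C = 3.57 × 0.6092 = 2.17 mg/L.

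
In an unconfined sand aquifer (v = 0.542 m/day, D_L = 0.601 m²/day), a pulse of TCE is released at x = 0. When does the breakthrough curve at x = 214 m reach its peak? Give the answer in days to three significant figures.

For the 1D instantaneous-source solution, setting ∂C/∂t = 0 at fixed x gives v²t² + 2Dt − x² = 0, so t = (√(D² + v²x²) − D)/v².
√(D² + v²x²) = √(0.601² + 0.542² × 214²) = 116.0; v² = 0.293764.
t = (116.0 − 0.601)/0.293764 = 393 days (vs. the pure-advection estimate x/v = 395 d).

393 days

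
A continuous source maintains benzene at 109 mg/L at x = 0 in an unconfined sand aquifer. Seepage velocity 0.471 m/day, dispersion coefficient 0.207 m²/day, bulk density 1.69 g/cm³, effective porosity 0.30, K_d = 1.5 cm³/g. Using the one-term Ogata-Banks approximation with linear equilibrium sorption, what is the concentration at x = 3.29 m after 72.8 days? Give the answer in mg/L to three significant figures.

Retardation factor R = 1 + ρ_b·K_d/n = 1 + 1.69 × 1.5/0.30 = 9.450.
Sorption retards both mechanisms: v_R = v/R = 0.04984 m/day, D_R = D/R = 0.02190 m²/day.
v_R·t = 0.04984 × 72.8 = 3.628352 m; 2√(D_R t) = 2.525 m; argument = (3.29 − 3.628352)/2.525 = -0.1340.
C = C₀ × ½·erfc(-0.1340) = 109 × 0.5752 = 62.7 mg/L.

62.7 mg/L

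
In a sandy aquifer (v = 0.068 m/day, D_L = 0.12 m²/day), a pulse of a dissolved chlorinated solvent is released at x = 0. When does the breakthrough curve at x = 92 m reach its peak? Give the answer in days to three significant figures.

1330 days

For the 1D instantaneous-source solution, setting ∂C/∂t = 0 at fixed x gives v²t² + 2Dt − x² = 0, so t = (√(D² + v²x²) − D)/v².
√(D² + v²x²) = √(0.12² + 0.068² × 92²) = 6.257; v² = 0.004624.
t = (6.257 − 0.12)/0.004624 = 1330 days (vs. the pure-advection estimate x/v = 1350 d).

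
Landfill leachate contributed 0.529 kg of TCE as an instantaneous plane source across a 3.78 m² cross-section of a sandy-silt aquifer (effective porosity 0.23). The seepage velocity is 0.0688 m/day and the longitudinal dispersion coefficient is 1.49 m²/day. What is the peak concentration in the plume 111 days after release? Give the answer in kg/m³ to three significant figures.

The peak of an instantaneous 1D plume sits at x = vt; there the Gaussian factor is 1 and C_max = M/(n_e·A·√(4πDt)), where n_e·A is the pore area the mass is dissolved in.
√(4πDt) = √(4π × 1.49 × 111) = 45.59 m, so C_max = 0.529/(0.23 × 3.78 × 45.59) = 0.0133 kg/m³.

0.0133 kg/m³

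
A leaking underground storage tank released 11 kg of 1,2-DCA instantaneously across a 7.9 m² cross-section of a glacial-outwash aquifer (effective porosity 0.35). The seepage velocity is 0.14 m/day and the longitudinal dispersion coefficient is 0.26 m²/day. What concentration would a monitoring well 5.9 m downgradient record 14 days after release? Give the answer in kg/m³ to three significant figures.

For an instantaneous plane source, C(x,t) = M/(n_e·A·√(4πDt)) · exp(−(x−vt)²/(4Dt)), with n_e·A the pore (flow) area.
Plume center vt = 0.14 × 14 = 1.96 m, so the well at 5.9 m is 3.94 m downgradient of the peak.
√(4πDt) = 6.763 m, giving peak height M/(n_e·A·√(4πDt)) = 11/(0.35 × 7.9 × 6.763) = 0.5882 kg/m³.
(x−vt)²/(4Dt) = (3.94)²/(4 × 0.26 × 14) = 1.066; exp(−1.066) = 0.3444.
C = 0.5882 × 0.3444 = 0.203 kg/m³.

0.203 kg/m³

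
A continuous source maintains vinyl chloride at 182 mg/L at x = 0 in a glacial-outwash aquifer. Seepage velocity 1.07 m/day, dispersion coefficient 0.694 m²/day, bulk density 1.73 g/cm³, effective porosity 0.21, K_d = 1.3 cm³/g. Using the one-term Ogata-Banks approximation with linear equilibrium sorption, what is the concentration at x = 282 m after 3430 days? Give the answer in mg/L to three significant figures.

171 mg/L

Retardation factor R = 1 + ρ_b·K_d/n = 1 + 1.73 × 1.3/0.21 = 11.71.
Sorption retards both mechanisms: v_R = v/R = 0.09137 m/day, D_R = D/R = 0.05927 m²/day.
v_R·t = 0.09137 × 3430 = 313.3991 m; 2√(D_R t) = 28.52 m; argument = (282 − 313.3991)/28.52 = -1.101.
C = C₀ × ½·erfc(-1.101) = 182 × 0.9403 = 171 mg/L.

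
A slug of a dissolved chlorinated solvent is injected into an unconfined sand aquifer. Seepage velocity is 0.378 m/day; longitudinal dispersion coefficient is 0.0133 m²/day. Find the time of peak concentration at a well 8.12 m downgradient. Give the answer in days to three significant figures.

For the 1D instantaneous-source solution, setting ∂C/∂t = 0 at fixed x gives v²t² + 2Dt − x² = 0, so t = (√(D² + v²x²) − D)/v².
√(D² + v²x²) = √(0.0133² + 0.378² × 8.12²) = 3.069; v² = 0.142884.
t = (3.069 − 0.0133)/0.142884 = 21.4 days (vs. the pure-advection estimate x/v = 21.5 d).

21.4 days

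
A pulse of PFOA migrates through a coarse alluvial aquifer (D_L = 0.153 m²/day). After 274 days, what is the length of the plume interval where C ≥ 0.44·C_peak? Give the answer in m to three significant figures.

The plume is Gaussian with σ = √(2Dt) = √(2 × 0.153 × 274) = 9.157 m.
C/C_peak = exp(−Δx²/(2σ²)) = 0.44 ⇒ Δx = σ·√(−2 ln 0.44) = 9.157 × 1.281 = 11.73 m.
Width = 2Δx = 23.5 m.

23.5 m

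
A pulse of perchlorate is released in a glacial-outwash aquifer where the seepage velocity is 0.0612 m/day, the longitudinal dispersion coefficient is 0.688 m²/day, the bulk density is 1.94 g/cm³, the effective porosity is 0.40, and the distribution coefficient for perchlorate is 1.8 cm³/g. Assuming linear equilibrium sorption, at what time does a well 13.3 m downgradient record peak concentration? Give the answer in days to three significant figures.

981 days

Retardation factor R = 1 + ρ_b·K_d/n = 1 + 1.94 × 1.8/0.40 = 9.730.
Sorption retards both mechanisms: v_R = v/R = 0.006290 m/day, D_R = D/R = 0.07071 m²/day.
Peak time from v_R²t² + 2D_R t − x² = 0: t = (√(D_R² + v_R²x²) − D_R)/v_R².
√(D_R² + v_R²x²) = √(0.07071² + 0.006290² × 13.3²) = 0.1095; v_R² = 3.956e-05.
t = (0.1095 − 0.07071)/3.956e-05 = 981 days.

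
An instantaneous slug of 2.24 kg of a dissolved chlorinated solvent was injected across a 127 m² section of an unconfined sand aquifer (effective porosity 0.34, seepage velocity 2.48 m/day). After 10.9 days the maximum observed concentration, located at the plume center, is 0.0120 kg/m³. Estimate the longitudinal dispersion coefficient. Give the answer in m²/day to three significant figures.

At the plume center C_max = M/(n_e·A·√(4πDt)), so D = M²/(4πt·(n_e·A·C_max)²).
n_e·A·C_max = 0.34 × 127 × 0.0120 = 0.5182 kg/m.
D = 2.24²/(4π × 10.9 × 0.5182²) = 0.136 m²/day.

0.136 m²/day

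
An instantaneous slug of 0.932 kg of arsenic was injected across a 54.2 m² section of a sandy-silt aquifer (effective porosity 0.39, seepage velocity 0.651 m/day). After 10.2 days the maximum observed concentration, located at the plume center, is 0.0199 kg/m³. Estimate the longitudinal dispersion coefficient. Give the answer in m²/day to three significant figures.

0.0383 m²/day

At the plume center C_max = M/(n_e·A·√(4πDt)), so D = M²/(4πt·(n_e·A·C_max)²).
n_e·A·C_max = 0.39 × 54.2 × 0.0199 = 0.4206 kg/m.
D = 0.932²/(4π × 10.2 × 0.4206²) = 0.0383 m²/day.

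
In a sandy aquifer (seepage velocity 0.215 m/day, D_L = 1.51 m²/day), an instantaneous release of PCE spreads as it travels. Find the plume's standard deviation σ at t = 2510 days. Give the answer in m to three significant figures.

87.1 m

Dispersive spreading gives a Gaussian with σ² = 2Dt; advection only shifts the center.
σ = √(2 × 1.51 × 2510) = 87.1 m.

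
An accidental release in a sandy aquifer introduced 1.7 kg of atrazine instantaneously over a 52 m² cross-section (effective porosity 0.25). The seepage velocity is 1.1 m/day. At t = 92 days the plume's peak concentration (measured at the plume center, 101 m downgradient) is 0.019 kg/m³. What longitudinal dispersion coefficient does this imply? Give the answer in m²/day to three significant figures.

At the plume center C_max = M/(n_e·A·√(4πDt)), so D = M²/(4πt·(n_e·A·C_max)²).
n_e·A·C_max = 0.25 × 52 × 0.019 = 0.2470 kg/m.
D = 1.7²/(4π × 92 × 0.2470²) = 0.0410 m²/day.

0.0410 m²/day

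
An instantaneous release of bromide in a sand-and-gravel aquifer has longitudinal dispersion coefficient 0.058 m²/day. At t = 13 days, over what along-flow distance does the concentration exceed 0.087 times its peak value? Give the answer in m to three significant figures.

The plume is Gaussian with σ = √(2Dt) = √(2 × 0.058 × 13) = 1.228 m.
C/C_peak = exp(−Δx²/(2σ²)) = 0.087 ⇒ Δx = σ·√(−2 ln 0.087) = 1.228 × 2.210 = 2.714 m.
Width = 2Δx = 5.43 m.

5.43 m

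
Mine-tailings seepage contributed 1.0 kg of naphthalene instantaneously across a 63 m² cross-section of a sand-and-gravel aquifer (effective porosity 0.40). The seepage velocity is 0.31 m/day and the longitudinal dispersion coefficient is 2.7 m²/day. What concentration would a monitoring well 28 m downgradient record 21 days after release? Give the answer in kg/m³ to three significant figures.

0.000194 kg/m³

For an instantaneous plane source, C(x,t) = M/(n_e·A·√(4πDt)) · exp(−(x−vt)²/(4Dt)), with n_e·A the pore (flow) area.
Plume center vt = 0.31 × 21 = 6.51 m, so the well at 28 m is 21.49 m downgradient of the peak.
√(4πDt) = 26.69 m, giving peak height M/(n_e·A·√(4πDt)) = 1.0/(0.40 × 63 × 26.69) = 0.001487 kg/m³.
(x−vt)²/(4Dt) = (21.49)²/(4 × 2.7 × 21) = 2.036; exp(−2.036) = 0.1305.
C = 0.001487 × 0.1305 = 0.000194 kg/m³.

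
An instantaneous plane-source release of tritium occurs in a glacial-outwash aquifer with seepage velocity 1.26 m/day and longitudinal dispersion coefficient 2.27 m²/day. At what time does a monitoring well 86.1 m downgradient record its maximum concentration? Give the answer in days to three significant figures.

For the 1D instantaneous-source solution, setting ∂C/∂t = 0 at fixed x gives v²t² + 2Dt − x² = 0, so t = (√(D² + v²x²) − D)/v².
√(D² + v²x²) = √(2.27² + 1.26² × 86.1²) = 108.5; v² = 1.5876.
t = (108.5 − 2.27)/1.5876 = 66.9 days (vs. the pure-advection estimate x/v = 68.3 d).

66.9 days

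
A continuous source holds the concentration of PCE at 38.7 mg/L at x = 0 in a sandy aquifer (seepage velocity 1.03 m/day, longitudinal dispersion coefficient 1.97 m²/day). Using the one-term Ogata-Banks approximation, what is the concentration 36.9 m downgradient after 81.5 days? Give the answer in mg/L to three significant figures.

38.5 mg/L

For a continuous step input, C/C₀ ≈ ½·erfc((x−vt)/(2√(Dt))).
vt = 1.03 × 81.5 = 83.945 m and 2√(Dt) = 2√(1.97 × 81.5) = 25.34 m.
Argument (x−vt)/(2√(Dt)) = (36.9 − 83.945)/25.34 = -1.857; ½·erfc(-1.857) = 0.9957.
C = 38.7 × 0.9957 = 38.5 mg/L.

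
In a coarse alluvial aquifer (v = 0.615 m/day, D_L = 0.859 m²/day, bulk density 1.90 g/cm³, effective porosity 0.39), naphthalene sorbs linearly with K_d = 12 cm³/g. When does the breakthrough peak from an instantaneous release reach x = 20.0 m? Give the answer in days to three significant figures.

Retardation factor R = 1 + ρ_b·K_d/n = 1 + 1.90 × 12/0.39 = 59.46.
Sorption retards both mechanisms: v_R = v/R = 0.01034 m/day, D_R = D/R = 0.01445 m²/day.
Peak time from v_R²t² + 2D_R t − x² = 0: t = (√(D_R² + v_R²x²) − D_R)/v_R².
√(D_R² + v_R²x²) = √(0.01445² + 0.01034² × 20.0²) = 0.2073; v_R² = 0.0001069.
t = (0.2073 − 0.01445)/0.0001069 = 1800 days.

1800 days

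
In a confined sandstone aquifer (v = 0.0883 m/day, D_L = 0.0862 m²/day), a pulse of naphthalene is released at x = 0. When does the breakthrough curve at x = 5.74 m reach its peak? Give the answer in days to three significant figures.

For the 1D instantaneous-source solution, setting ∂C/∂t = 0 at fixed x gives v²t² + 2Dt − x² = 0, so t = (√(D² + v²x²) − D)/v².
√(D² + v²x²) = √(0.0862² + 0.0883² × 5.74²) = 0.5141; v² = 0.00779689.
t = (0.5141 − 0.0862)/0.00779689 = 54.9 days (vs. the pure-advection estimate x/v = 65.0 d).

54.9 days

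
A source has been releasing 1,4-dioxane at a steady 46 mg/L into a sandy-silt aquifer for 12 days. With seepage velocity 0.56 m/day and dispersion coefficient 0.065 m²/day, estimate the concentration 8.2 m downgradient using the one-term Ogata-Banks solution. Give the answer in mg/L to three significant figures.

For a continuous step input, C/C₀ ≈ ½·erfc((x−vt)/(2√(Dt))).
vt = 0.56 × 12 = 6.72 m and 2√(Dt) = 2√(0.065 × 12) = 1.766 m.
Argument (x−vt)/(2√(Dt)) = (8.2 − 6.72)/1.766 = 0.8381; ½·erfc(0.8381) = 0.1180.
C = 46 × 0.1180 = 5.43 mg/L.

5.43 mg/L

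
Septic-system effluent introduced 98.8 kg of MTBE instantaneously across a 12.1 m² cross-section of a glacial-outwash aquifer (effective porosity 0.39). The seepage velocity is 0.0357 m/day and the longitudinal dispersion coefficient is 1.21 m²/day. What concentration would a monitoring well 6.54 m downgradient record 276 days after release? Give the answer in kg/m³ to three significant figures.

For an instantaneous plane source, C(x,t) = M/(n_e·A·√(4πDt)) · exp(−(x−vt)²/(4Dt)), with n_e·A the pore (flow) area.
Plume center vt = 0.0357 × 276 = 9.8532 m, so the well at 6.54 m is 3.3132 m upgradient of the peak.
√(4πDt) = 64.78 m, giving peak height M/(n_e·A·√(4πDt)) = 98.8/(0.39 × 12.1 × 64.78) = 0.3232 kg/m³.
(x−vt)²/(4Dt) = (-3.3132)²/(4 × 1.21 × 276) = 0.008218; exp(−0.008218) = 0.9918.
C = 0.3232 × 0.9918 = 0.321 kg/m³.

0.321 kg/m³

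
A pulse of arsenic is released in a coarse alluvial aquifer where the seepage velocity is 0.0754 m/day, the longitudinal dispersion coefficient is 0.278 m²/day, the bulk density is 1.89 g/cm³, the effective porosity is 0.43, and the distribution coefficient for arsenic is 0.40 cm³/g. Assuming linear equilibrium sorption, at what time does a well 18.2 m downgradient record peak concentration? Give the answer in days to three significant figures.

Retardation factor R = 1 + ρ_b·K_d/n = 1 + 1.89 × 0.40/0.43 = 2.758.
Sorption retards both mechanisms: v_R = v/R = 0.02734 m/day, D_R = D/R = 0.1008 m²/day.
Peak time from v_R²t² + 2D_R t − x² = 0: t = (√(D_R² + v_R²x²) − D_R)/v_R².
√(D_R² + v_R²x²) = √(0.1008² + 0.02734² × 18.2²) = 0.5077; v_R² = 0.0007475.
t = (0.5077 − 0.1008)/0.0007475 = 544 days.

544 days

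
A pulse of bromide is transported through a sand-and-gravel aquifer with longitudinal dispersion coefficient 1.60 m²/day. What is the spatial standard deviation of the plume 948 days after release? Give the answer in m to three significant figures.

Dispersive spreading gives a Gaussian with σ² = 2Dt; advection only shifts the center.
σ = √(2 × 1.60 × 948) = 55.1 m.

55.1 m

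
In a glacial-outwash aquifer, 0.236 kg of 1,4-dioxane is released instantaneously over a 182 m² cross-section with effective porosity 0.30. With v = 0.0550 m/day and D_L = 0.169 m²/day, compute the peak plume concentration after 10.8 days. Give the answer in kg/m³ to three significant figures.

The peak of an instantaneous 1D plume sits at x = vt; there the Gaussian factor is 1 and C_max = M/(n_e·A·√(4πDt)), where n_e·A is the pore area the mass is dissolved in.
√(4πDt) = √(4π × 0.169 × 10.8) = 4.789 m, so C_max = 0.236/(0.30 × 182 × 4.789) = 0.000903 kg/m³.

0.000903 kg/m³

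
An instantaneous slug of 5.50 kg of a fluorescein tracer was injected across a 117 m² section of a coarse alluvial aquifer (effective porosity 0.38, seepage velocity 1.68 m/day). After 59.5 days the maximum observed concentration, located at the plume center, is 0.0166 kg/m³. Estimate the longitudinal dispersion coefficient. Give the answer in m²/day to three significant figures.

At the plume center C_max = M/(n_e·A·√(4πDt)), so D = M²/(4πt·(n_e·A·C_max)²).
n_e·A·C_max = 0.38 × 117 × 0.0166 = 0.7380 kg/m.
D = 5.50²/(4π × 59.5 × 0.7380²) = 0.0743 m²/day.

0.0743 m²/day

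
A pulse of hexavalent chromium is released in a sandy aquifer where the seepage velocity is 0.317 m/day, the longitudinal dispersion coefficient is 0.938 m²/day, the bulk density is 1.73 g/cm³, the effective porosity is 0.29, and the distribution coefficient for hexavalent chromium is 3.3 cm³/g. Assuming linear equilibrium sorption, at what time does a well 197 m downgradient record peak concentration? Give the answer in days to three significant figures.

12700 days

Retardation factor R = 1 + ρ_b·K_d/n = 1 + 1.73 × 3.3/0.29 = 20.69.
Sorption retards both mechanisms: v_R = v/R = 0.01532 m/day, D_R = D/R = 0.04534 m²/day.
Peak time from v_R²t² + 2D_R t − x² = 0: t = (√(D_R² + v_R²x²) − D_R)/v_R².
√(D_R² + v_R²x²) = √(0.04534² + 0.01532² × 197²) = 3.018; v_R² = 0.0002347.
t = (3.018 − 0.04534)/0.0002347 = 12700 days.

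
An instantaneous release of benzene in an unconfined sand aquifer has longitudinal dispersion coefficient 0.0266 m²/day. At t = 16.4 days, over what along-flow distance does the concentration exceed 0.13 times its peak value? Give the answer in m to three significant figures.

3.77 m

The plume is Gaussian with σ = √(2Dt) = √(2 × 0.0266 × 16.4) = 0.9341 m.
C/C_peak = exp(−Δx²/(2σ²)) = 0.13 ⇒ Δx = σ·√(−2 ln 0.13) = 0.9341 × 2.020 = 1.887 m.
Width = 2Δx = 3.77 m.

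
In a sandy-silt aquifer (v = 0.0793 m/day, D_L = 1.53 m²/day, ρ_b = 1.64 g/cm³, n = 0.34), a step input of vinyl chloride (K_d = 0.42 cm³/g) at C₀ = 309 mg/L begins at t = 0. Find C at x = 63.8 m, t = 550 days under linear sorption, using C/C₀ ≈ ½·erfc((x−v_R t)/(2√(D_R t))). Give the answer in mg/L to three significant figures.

Retardation factor R = 1 + ρ_b·K_d/n = 1 + 1.64 × 0.42/0.34 = 3.026.
Sorption retards both mechanisms: v_R = v/R = 0.02621 m/day, D_R = D/R = 0.5056 m²/day.
v_R·t = 0.02621 × 550 = 14.4155 m; 2√(D_R t) = 33.35 m; argument = (63.8 − 14.4155)/33.35 = 1.481.
C = C₀ × ½·erfc(1.481) = 309 × 0.01811 = 5.60 mg/L.

5.60 mg/L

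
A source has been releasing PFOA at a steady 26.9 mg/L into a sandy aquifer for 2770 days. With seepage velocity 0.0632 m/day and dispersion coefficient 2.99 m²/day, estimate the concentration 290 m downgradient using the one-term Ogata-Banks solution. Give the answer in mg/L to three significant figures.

5.00 mg/L

For a continuous step input, C/C₀ ≈ ½·erfc((x−vt)/(2√(Dt))).
vt = 0.0632 × 2770 = 175.064 m and 2√(Dt) = 2√(2.99 × 2770) = 182.0 m.
Argument (x−vt)/(2√(Dt)) = (290 − 175.064)/182.0 = 0.6315; ½·erfc(0.6315) = 0.1859.
C = 26.9 × 0.1859 = 5.00 mg/L.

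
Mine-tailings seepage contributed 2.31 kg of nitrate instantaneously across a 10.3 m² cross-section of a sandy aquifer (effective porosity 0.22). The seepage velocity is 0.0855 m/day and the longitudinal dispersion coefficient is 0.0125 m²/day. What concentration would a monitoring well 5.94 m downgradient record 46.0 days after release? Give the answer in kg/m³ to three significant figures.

For an instantaneous plane source, C(x,t) = M/(n_e·A·√(4πDt)) · exp(−(x−vt)²/(4Dt)), with n_e·A the pore (flow) area.
Plume center vt = 0.0855 × 46.0 = 3.933 m, so the well at 5.94 m is 2.007 m downgradient of the peak.
√(4πDt) = 2.688 m, giving peak height M/(n_e·A·√(4πDt)) = 2.31/(0.22 × 10.3 × 2.688) = 0.3792 kg/m³.
(x−vt)²/(4Dt) = (2.007)²/(4 × 0.0125 × 46.0) = 1.751; exp(−1.751) = 0.1736.
C = 0.3792 × 0.1736 = 0.0658 kg/m³.

0.0658 kg/m³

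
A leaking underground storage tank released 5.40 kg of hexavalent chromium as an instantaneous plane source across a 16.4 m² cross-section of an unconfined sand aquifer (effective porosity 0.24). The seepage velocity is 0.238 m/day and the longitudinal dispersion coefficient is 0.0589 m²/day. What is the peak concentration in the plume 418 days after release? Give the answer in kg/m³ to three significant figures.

The peak of an instantaneous 1D plume sits at x = vt; there the Gaussian factor is 1 and C_max = M/(n_e·A·√(4πDt)), where n_e·A is the pore area the mass is dissolved in.
√(4πDt) = √(4π × 0.0589 × 418) = 17.59 m, so C_max = 5.40/(0.24 × 16.4 × 17.59) = 0.0780 kg/m³.

0.0780 kg/m³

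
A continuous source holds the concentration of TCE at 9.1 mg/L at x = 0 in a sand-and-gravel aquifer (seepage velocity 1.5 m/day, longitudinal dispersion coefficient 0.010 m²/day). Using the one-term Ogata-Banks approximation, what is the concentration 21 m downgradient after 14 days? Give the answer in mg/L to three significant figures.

For a continuous step input, C/C₀ ≈ ½·erfc((x−vt)/(2√(Dt))).
vt = 1.5 × 14 = 21 m and 2√(Dt) = 2√(0.010 × 14) = 0.7483 m.
Argument (x−vt)/(2√(Dt)) = (21 − 21)/0.7483 = 0; ½·erfc(0) = 0.5000.
C = 9.1 × 0.5000 = 4.55 mg/L.

4.55 mg/L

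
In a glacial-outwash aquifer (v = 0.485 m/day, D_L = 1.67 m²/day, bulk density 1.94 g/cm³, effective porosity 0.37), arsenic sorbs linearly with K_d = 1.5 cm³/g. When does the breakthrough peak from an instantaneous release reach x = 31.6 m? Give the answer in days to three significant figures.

518 days

Retardation factor R = 1 + ρ_b·K_d/n = 1 + 1.94 × 1.5/0.37 = 8.865.
Sorption retards both mechanisms: v_R = v/R = 0.05471 m/day, D_R = D/R = 0.1884 m²/day.
Peak time from v_R²t² + 2D_R t − x² = 0: t = (√(D_R² + v_R²x²) − D_R)/v_R².
√(D_R² + v_R²x²) = √(0.1884² + 0.05471² × 31.6²) = 1.739; v_R² = 0.002993.
t = (1.739 − 0.1884)/0.002993 = 518 days.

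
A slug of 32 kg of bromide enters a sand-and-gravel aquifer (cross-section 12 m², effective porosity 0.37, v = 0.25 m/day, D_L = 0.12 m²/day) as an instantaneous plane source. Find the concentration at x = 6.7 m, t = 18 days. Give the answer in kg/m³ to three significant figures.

0.790 kg/m³

For an instantaneous plane source, C(x,t) = M/(n_e·A·√(4πDt)) · exp(−(x−vt)²/(4Dt)), with n_e·A the pore (flow) area.
Plume center vt = 0.25 × 18 = 4.5 m, so the well at 6.7 m is 2.2 m downgradient of the peak.
√(4πDt) = 5.210 m, giving peak height M/(n_e·A·√(4πDt)) = 32/(0.37 × 12 × 5.210) = 1.383 kg/m³.
(x−vt)²/(4Dt) = (2.2)²/(4 × 0.12 × 18) = 0.5602; exp(−0.5602) = 0.5711.
C = 1.383 × 0.5711 = 0.790 kg/m³.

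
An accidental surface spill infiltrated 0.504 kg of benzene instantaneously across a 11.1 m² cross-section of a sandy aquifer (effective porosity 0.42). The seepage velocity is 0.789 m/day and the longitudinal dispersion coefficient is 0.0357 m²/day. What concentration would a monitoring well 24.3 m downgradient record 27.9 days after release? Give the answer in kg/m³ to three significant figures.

0.00822 kg/m³

For an instantaneous plane source, C(x,t) = M/(n_e·A·√(4πDt)) · exp(−(x−vt)²/(4Dt)), with n_e·A the pore (flow) area.
Plume center vt = 0.789 × 27.9 = 22.0131 m, so the well at 24.3 m is 2.2869 m downgradient of the peak.
√(4πDt) = 3.538 m, giving peak height M/(n_e·A·√(4πDt)) = 0.504/(0.42 × 11.1 × 3.538) = 0.03056 kg/m³.
(x−vt)²/(4Dt) = (2.2869)²/(4 × 0.0357 × 27.9) = 1.313; exp(−1.313) = 0.2690.
C = 0.03056 × 0.2690 = 0.00822 kg/m³.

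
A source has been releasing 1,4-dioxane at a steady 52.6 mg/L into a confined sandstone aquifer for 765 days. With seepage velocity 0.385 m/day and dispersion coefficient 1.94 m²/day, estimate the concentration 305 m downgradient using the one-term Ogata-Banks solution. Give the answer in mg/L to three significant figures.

For a continuous step input, C/C₀ ≈ ½·erfc((x−vt)/(2√(Dt))).
vt = 0.385 × 765 = 294.525 m and 2√(Dt) = 2√(1.94 × 765) = 77.05 m.
Argument (x−vt)/(2√(Dt)) = (305 − 294.525)/77.05 = 0.1360; ½·erfc(0.1360) = 0.4237.
C = 52.6 × 0.4237 = 22.3 mg/L.

22.3 mg/L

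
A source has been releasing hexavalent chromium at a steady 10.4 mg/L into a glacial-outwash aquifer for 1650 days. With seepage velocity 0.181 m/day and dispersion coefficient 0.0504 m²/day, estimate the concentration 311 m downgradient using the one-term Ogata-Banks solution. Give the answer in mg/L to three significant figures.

1.76 mg/L

For a continuous step input, C/C₀ ≈ ½·erfc((x−vt)/(2√(Dt))).
vt = 0.181 × 1650 = 298.65 m and 2√(Dt) = 2√(0.0504 × 1650) = 18.24 m.
Argument (x−vt)/(2√(Dt)) = (311 − 298.65)/18.24 = 0.6771; ½·erfc(0.6771) = 0.1691.
C = 10.4 × 0.1691 = 1.76 mg/L.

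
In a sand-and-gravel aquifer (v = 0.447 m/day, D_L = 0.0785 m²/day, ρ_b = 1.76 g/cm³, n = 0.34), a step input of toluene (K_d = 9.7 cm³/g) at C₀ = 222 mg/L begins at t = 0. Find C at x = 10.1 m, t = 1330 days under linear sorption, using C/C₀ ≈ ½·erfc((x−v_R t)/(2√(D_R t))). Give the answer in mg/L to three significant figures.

172 mg/L

Retardation factor R = 1 + ρ_b·K_d/n = 1 + 1.76 × 9.7/0.34 = 51.21.
Sorption retards both mechanisms: v_R = v/R = 0.008729 m/day, D_R = D/R = 0.001533 m²/day.
v_R·t = 0.008729 × 1330 = 11.60957 m; 2√(D_R t) = 2.856 m; argument = (10.1 − 11.60957)/2.856 = -0.5286.
C = C₀ × ½·erfc(-0.5286) = 222 × 0.7726 = 172 mg/L.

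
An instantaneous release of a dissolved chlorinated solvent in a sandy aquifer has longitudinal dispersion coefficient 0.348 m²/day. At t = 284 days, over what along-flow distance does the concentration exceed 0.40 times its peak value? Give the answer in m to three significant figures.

The plume is Gaussian with σ = √(2Dt) = √(2 × 0.348 × 284) = 14.06 m.
C/C_peak = exp(−Δx²/(2σ²)) = 0.40 ⇒ Δx = σ·√(−2 ln 0.40) = 14.06 × 1.354 = 19.04 m.
Width = 2Δx = 38.1 m.

38.1 m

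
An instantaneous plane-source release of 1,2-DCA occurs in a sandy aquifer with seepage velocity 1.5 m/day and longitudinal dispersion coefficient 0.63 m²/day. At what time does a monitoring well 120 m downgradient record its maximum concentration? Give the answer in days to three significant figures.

For the 1D instantaneous-source solution, setting ∂C/∂t = 0 at fixed x gives v²t² + 2Dt − x² = 0, so t = (√(D² + v²x²) − D)/v².
√(D² + v²x²) = √(0.63² + 1.5² × 120²) = 180.0; v² = 2.25.
t = (180.0 − 0.63)/2.25 = 79.7 days (vs. the pure-advection estimate x/v = 80.0 d).

79.7 days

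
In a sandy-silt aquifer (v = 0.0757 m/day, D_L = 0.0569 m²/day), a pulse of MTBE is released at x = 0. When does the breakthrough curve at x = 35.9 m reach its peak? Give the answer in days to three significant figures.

464 days

For the 1D instantaneous-source solution, setting ∂C/∂t = 0 at fixed x gives v²t² + 2Dt − x² = 0, so t = (√(D² + v²x²) − D)/v².
√(D² + v²x²) = √(0.0569² + 0.0757² × 35.9²) = 2.718; v² = 0.00573049.
t = (2.718 − 0.0569)/0.00573049 = 464 days (vs. the pure-advection estimate x/v = 474 d).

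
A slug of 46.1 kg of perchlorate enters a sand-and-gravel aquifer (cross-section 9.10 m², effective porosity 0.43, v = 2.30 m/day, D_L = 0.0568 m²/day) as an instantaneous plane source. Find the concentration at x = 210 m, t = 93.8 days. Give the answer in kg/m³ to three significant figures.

0.307 kg/m³

For an instantaneous plane source, C(x,t) = M/(n_e·A·√(4πDt)) · exp(−(x−vt)²/(4Dt)), with n_e·A the pore (flow) area.
Plume center vt = 2.30 × 93.8 = 215.74 m, so the well at 210 m is 5.74 m upgradient of the peak.
√(4πDt) = 8.182 m, giving peak height M/(n_e·A·√(4πDt)) = 46.1/(0.43 × 9.10 × 8.182) = 1.440 kg/m³.
(x−vt)²/(4Dt) = (-5.74)²/(4 × 0.0568 × 93.8) = 1.546; exp(−1.546) = 0.2131.
C = 1.440 × 0.2131 = 0.307 kg/m³.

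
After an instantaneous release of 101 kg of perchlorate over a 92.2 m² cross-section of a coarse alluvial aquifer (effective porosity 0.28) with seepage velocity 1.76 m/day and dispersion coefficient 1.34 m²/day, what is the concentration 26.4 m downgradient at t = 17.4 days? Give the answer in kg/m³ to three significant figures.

For an instantaneous plane source, C(x,t) = M/(n_e·A·√(4πDt)) · exp(−(x−vt)²/(4Dt)), with n_e·A the pore (flow) area.
Plume center vt = 1.76 × 17.4 = 30.624 m, so the well at 26.4 m is 4.224 m upgradient of the peak.
√(4πDt) = 17.12 m, giving peak height M/(n_e·A·√(4πDt)) = 101/(0.28 × 92.2 × 17.12) = 0.2285 kg/m³.
(x−vt)²/(4Dt) = (-4.224)²/(4 × 1.34 × 17.4) = 0.1913; exp(−0.1913) = 0.8259.
C = 0.2285 × 0.8259 = 0.189 kg/m³.

0.189 kg/m³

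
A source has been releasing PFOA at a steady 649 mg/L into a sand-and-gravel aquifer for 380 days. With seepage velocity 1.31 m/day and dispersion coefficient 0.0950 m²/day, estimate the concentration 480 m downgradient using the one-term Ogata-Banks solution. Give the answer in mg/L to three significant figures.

For a continuous step input, C/C₀ ≈ ½·erfc((x−vt)/(2√(Dt))).
vt = 1.31 × 380 = 497.8 m and 2√(Dt) = 2√(0.0950 × 380) = 12.02 m.
Argument (x−vt)/(2√(Dt)) = (480 − 497.8)/12.02 = -1.481; ½·erfc(-1.481) = 0.9819.
C = 649 × 0.9819 = 637 mg/L.

637 mg/L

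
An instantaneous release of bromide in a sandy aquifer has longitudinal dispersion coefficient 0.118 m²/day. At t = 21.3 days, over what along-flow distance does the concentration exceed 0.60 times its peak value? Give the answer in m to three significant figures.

4.53 m

The plume is Gaussian with σ = √(2Dt) = √(2 × 0.118 × 21.3) = 2.242 m.
C/C_peak = exp(−Δx²/(2σ²)) = 0.60 ⇒ Δx = σ·√(−2 ln 0.60) = 2.242 × 1.011 = 2.267 m.
Width = 2Δx = 4.53 m.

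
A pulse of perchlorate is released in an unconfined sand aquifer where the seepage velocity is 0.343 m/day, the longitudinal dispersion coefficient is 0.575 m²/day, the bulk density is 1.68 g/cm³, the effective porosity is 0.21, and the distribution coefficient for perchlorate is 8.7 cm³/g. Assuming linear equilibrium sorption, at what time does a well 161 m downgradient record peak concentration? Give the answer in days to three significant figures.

Retardation factor R = 1 + ρ_b·K_d/n = 1 + 1.68 × 8.7/0.21 = 70.60.
Sorption retards both mechanisms: v_R = v/R = 0.004858 m/day, D_R = D/R = 0.008144 m²/day.
Peak time from v_R²t² + 2D_R t − x² = 0: t = (√(D_R² + v_R²x²) − D_R)/v_R².
√(D_R² + v_R²x²) = √(0.008144² + 0.004858² × 161²) = 0.7822; v_R² = 2.360e-05.
t = (0.7822 − 0.008144)/2.360e-05 = 32800 days.

32800 days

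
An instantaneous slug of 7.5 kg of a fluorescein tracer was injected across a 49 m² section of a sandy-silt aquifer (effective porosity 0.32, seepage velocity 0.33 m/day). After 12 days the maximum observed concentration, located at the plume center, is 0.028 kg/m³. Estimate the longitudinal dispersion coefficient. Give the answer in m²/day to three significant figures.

1.94 m²/day

At the plume center C_max = M/(n_e·A·√(4πDt)), so D = M²/(4πt·(n_e·A·C_max)²).
n_e·A·C_max = 0.32 × 49 × 0.028 = 0.4390 kg/m.
D = 7.5²/(4π × 12 × 0.4390²) = 1.94 m²/day.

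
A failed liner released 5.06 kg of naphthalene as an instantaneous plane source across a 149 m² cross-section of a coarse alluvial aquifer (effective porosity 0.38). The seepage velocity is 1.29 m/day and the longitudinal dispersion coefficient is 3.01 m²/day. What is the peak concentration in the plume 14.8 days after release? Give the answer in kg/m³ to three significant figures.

The peak of an instantaneous 1D plume sits at x = vt; there the Gaussian factor is 1 and C_max = M/(n_e·A·√(4πDt)), where n_e·A is the pore area the mass is dissolved in.
√(4πDt) = √(4π × 3.01 × 14.8) = 23.66 m, so C_max = 5.06/(0.38 × 149 × 23.66) = 0.00378 kg/m³.

0.00378 kg/m³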